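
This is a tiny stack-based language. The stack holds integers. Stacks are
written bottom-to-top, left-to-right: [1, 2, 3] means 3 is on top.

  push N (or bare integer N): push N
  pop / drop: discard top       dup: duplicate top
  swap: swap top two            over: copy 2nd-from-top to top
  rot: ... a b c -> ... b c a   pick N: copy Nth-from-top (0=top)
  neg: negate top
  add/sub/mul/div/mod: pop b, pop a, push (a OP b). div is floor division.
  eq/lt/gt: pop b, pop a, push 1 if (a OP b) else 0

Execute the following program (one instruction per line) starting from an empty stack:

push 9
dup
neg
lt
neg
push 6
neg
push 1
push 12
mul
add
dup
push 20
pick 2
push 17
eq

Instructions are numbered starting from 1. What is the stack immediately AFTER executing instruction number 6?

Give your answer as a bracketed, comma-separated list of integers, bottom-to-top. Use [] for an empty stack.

Answer: [0, 6]

Derivation:
Step 1 ('push 9'): [9]
Step 2 ('dup'): [9, 9]
Step 3 ('neg'): [9, -9]
Step 4 ('lt'): [0]
Step 5 ('neg'): [0]
Step 6 ('push 6'): [0, 6]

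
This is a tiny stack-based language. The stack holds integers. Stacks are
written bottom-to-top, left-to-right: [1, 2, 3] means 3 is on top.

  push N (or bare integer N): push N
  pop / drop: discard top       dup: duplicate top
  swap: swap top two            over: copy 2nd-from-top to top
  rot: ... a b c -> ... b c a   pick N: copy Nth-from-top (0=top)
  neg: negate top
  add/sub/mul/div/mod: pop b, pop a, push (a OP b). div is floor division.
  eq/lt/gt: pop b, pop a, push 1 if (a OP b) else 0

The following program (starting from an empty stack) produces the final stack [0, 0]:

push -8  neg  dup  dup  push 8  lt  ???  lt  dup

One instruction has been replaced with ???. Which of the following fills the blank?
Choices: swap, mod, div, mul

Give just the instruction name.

Answer: mul

Derivation:
Stack before ???: [8, 8, 0]
Stack after ???:  [8, 0]
Checking each choice:
  swap: produces [8, 1, 1]
  mod: modulo by zero
  div: division by zero
  mul: MATCH


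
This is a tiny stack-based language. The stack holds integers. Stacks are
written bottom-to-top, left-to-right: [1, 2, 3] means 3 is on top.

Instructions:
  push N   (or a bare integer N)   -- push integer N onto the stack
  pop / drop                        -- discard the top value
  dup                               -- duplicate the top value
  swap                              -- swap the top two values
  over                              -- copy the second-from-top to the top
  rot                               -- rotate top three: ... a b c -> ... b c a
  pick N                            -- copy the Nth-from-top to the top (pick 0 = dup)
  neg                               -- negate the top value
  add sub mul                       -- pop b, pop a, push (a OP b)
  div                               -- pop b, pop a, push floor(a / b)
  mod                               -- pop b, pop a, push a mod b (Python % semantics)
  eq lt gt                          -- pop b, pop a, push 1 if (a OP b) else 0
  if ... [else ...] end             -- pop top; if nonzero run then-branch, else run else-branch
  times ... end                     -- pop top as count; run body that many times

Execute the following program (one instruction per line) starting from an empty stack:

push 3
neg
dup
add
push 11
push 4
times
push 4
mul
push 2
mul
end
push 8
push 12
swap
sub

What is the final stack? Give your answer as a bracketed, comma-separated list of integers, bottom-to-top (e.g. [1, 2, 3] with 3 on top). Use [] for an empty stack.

After 'push 3': [3]
After 'neg': [-3]
After 'dup': [-3, -3]
After 'add': [-6]
After 'push 11': [-6, 11]
After 'push 4': [-6, 11, 4]
After 'times': [-6, 11]
After 'push 4': [-6, 11, 4]
After 'mul': [-6, 44]
After 'push 2': [-6, 44, 2]
After 'mul': [-6, 88]
After 'push 4': [-6, 88, 4]
  ...
After 'push 4': [-6, 704, 4]
After 'mul': [-6, 2816]
After 'push 2': [-6, 2816, 2]
After 'mul': [-6, 5632]
After 'push 4': [-6, 5632, 4]
After 'mul': [-6, 22528]
After 'push 2': [-6, 22528, 2]
After 'mul': [-6, 45056]
After 'push 8': [-6, 45056, 8]
After 'push 12': [-6, 45056, 8, 12]
After 'swap': [-6, 45056, 12, 8]
After 'sub': [-6, 45056, 4]

Answer: [-6, 45056, 4]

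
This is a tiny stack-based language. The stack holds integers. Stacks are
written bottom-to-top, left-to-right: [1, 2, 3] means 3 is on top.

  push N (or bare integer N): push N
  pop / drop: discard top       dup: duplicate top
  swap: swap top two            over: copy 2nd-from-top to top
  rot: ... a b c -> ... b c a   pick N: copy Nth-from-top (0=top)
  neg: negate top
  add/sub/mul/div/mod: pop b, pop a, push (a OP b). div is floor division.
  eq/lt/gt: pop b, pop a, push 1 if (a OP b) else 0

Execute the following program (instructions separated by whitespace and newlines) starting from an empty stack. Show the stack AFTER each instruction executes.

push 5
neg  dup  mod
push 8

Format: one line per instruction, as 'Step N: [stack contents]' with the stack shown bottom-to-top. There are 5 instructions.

Step 1: [5]
Step 2: [-5]
Step 3: [-5, -5]
Step 4: [0]
Step 5: [0, 8]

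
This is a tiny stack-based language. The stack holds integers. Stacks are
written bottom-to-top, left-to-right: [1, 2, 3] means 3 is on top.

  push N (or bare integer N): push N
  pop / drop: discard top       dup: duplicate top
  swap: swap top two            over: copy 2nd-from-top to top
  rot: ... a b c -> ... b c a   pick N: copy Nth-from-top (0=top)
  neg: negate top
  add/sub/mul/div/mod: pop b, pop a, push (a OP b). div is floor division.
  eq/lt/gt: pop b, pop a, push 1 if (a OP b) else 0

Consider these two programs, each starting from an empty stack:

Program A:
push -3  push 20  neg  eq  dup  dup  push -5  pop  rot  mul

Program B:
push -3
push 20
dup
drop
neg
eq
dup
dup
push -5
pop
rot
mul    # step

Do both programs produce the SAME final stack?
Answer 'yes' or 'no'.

Answer: yes

Derivation:
Program A trace:
  After 'push -3': [-3]
  After 'push 20': [-3, 20]
  After 'neg': [-3, -20]
  After 'eq': [0]
  After 'dup': [0, 0]
  After 'dup': [0, 0, 0]
  After 'push -5': [0, 0, 0, -5]
  After 'pop': [0, 0, 0]
  After 'rot': [0, 0, 0]
  After 'mul': [0, 0]
Program A final stack: [0, 0]

Program B trace:
  After 'push -3': [-3]
  After 'push 20': [-3, 20]
  After 'dup': [-3, 20, 20]
  After 'drop': [-3, 20]
  After 'neg': [-3, -20]
  After 'eq': [0]
  After 'dup': [0, 0]
  After 'dup': [0, 0, 0]
  After 'push -5': [0, 0, 0, -5]
  After 'pop': [0, 0, 0]
  After 'rot': [0, 0, 0]
  After 'mul': [0, 0]
Program B final stack: [0, 0]
Same: yes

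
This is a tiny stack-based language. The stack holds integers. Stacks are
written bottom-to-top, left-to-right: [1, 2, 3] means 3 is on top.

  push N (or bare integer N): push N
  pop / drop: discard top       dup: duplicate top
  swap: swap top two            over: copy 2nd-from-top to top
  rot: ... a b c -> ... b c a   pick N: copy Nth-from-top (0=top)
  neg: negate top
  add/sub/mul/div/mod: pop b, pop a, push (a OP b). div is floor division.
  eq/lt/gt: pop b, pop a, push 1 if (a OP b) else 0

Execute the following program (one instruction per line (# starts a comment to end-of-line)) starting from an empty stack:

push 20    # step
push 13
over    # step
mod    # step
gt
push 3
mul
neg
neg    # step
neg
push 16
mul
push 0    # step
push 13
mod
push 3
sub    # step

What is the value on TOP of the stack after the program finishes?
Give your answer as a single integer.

After 'push 20': [20]
After 'push 13': [20, 13]
After 'over': [20, 13, 20]
After 'mod': [20, 13]
After 'gt': [1]
After 'push 3': [1, 3]
After 'mul': [3]
After 'neg': [-3]
After 'neg': [3]
After 'neg': [-3]
After 'push 16': [-3, 16]
After 'mul': [-48]
After 'push 0': [-48, 0]
After 'push 13': [-48, 0, 13]
After 'mod': [-48, 0]
After 'push 3': [-48, 0, 3]
After 'sub': [-48, -3]

Answer: -3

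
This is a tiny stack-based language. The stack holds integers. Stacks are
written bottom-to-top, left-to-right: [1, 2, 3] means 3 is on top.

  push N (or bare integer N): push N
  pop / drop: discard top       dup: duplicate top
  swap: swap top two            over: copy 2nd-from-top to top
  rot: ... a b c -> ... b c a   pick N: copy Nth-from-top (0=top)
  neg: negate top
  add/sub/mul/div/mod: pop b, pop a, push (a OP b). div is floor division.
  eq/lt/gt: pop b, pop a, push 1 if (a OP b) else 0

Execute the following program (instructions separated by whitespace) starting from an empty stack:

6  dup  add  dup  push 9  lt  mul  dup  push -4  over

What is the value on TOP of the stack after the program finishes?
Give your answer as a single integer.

After 'push 6': [6]
After 'dup': [6, 6]
After 'add': [12]
After 'dup': [12, 12]
After 'push 9': [12, 12, 9]
After 'lt': [12, 0]
After 'mul': [0]
After 'dup': [0, 0]
After 'push -4': [0, 0, -4]
After 'over': [0, 0, -4, 0]

Answer: 0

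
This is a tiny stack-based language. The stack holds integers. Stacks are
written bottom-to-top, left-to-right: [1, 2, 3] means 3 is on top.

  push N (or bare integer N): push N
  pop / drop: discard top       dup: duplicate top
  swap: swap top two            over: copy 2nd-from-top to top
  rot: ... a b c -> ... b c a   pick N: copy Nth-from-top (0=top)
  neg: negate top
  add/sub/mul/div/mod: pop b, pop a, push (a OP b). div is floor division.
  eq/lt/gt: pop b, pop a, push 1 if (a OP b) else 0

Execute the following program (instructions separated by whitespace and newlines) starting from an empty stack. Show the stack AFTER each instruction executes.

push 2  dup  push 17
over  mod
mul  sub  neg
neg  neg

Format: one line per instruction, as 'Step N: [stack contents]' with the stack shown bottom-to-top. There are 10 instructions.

Step 1: [2]
Step 2: [2, 2]
Step 3: [2, 2, 17]
Step 4: [2, 2, 17, 2]
Step 5: [2, 2, 1]
Step 6: [2, 2]
Step 7: [0]
Step 8: [0]
Step 9: [0]
Step 10: [0]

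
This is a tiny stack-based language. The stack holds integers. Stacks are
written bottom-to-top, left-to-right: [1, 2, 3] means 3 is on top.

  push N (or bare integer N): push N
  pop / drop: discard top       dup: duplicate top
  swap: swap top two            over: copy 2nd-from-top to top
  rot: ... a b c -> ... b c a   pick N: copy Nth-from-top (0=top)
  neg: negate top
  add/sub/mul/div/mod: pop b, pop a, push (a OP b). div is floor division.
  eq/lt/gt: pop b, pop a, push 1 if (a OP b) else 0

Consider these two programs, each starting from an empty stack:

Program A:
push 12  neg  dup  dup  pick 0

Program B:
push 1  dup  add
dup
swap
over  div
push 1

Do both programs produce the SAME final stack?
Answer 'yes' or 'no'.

Program A trace:
  After 'push 12': [12]
  After 'neg': [-12]
  After 'dup': [-12, -12]
  After 'dup': [-12, -12, -12]
  After 'pick 0': [-12, -12, -12, -12]
Program A final stack: [-12, -12, -12, -12]

Program B trace:
  After 'push 1': [1]
  After 'dup': [1, 1]
  After 'add': [2]
  After 'dup': [2, 2]
  After 'swap': [2, 2]
  After 'over': [2, 2, 2]
  After 'div': [2, 1]
  After 'push 1': [2, 1, 1]
Program B final stack: [2, 1, 1]
Same: no

Answer: no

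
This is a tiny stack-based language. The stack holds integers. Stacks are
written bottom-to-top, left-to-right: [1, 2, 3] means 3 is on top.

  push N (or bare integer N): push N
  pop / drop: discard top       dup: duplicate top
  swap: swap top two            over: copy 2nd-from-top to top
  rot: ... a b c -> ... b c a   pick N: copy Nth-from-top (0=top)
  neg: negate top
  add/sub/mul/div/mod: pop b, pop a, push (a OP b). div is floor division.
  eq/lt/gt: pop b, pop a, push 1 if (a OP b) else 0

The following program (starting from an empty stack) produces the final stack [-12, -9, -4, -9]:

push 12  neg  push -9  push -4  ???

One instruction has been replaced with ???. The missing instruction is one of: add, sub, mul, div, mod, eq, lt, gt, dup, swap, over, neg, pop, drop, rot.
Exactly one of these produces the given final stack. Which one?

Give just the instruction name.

Answer: over

Derivation:
Stack before ???: [-12, -9, -4]
Stack after ???:  [-12, -9, -4, -9]
The instruction that transforms [-12, -9, -4] -> [-12, -9, -4, -9] is: over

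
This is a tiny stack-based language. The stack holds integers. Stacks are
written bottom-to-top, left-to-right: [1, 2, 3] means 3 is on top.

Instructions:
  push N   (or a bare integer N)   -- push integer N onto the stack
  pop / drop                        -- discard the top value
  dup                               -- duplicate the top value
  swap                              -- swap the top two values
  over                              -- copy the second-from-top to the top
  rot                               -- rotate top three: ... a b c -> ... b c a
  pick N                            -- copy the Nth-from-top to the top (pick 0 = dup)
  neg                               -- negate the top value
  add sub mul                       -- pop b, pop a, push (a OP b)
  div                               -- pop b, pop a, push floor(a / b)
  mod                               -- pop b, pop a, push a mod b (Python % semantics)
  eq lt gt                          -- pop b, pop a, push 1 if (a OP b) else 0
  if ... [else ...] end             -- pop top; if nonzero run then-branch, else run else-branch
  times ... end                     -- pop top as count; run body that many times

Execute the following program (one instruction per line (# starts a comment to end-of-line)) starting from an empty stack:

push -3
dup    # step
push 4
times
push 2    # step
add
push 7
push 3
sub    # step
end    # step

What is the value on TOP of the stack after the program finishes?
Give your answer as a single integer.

Answer: 4

Derivation:
After 'push -3': [-3]
After 'dup': [-3, -3]
After 'push 4': [-3, -3, 4]
After 'times': [-3, -3]
After 'push 2': [-3, -3, 2]
After 'add': [-3, -1]
After 'push 7': [-3, -1, 7]
After 'push 3': [-3, -1, 7, 3]
After 'sub': [-3, -1, 4]
After 'push 2': [-3, -1, 4, 2]
  ...
After 'push 2': [-3, -1, 6, 4, 2]
After 'add': [-3, -1, 6, 6]
After 'push 7': [-3, -1, 6, 6, 7]
After 'push 3': [-3, -1, 6, 6, 7, 3]
After 'sub': [-3, -1, 6, 6, 4]
After 'push 2': [-3, -1, 6, 6, 4, 2]
After 'add': [-3, -1, 6, 6, 6]
After 'push 7': [-3, -1, 6, 6, 6, 7]
After 'push 3': [-3, -1, 6, 6, 6, 7, 3]
After 'sub': [-3, -1, 6, 6, 6, 4]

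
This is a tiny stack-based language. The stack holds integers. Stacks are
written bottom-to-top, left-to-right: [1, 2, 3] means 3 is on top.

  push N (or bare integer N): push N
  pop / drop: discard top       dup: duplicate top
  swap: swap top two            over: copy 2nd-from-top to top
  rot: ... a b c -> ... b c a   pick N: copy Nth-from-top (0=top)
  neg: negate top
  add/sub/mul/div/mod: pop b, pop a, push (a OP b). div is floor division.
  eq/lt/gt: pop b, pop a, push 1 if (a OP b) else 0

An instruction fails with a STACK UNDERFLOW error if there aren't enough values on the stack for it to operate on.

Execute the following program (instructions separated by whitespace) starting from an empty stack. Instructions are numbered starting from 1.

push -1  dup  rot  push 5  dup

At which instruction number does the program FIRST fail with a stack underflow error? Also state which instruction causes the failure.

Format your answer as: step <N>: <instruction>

Step 1 ('push -1'): stack = [-1], depth = 1
Step 2 ('dup'): stack = [-1, -1], depth = 2
Step 3 ('rot'): needs 3 value(s) but depth is 2 — STACK UNDERFLOW

Answer: step 3: rot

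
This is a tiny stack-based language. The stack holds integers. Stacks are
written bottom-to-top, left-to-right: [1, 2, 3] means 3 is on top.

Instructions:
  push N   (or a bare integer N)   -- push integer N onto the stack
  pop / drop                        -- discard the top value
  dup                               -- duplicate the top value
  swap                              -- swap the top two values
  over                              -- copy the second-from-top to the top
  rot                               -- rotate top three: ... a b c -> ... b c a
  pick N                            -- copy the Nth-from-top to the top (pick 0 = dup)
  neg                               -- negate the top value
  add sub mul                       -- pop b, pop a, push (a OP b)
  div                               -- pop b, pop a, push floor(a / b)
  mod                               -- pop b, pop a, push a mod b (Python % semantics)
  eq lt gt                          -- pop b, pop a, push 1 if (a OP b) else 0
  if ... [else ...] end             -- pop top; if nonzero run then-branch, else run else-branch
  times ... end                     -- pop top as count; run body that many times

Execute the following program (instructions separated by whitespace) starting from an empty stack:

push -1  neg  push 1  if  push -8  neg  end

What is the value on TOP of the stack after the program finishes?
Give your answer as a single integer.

Answer: 8

Derivation:
After 'push -1': [-1]
After 'neg': [1]
After 'push 1': [1, 1]
After 'if': [1]
After 'push -8': [1, -8]
After 'neg': [1, 8]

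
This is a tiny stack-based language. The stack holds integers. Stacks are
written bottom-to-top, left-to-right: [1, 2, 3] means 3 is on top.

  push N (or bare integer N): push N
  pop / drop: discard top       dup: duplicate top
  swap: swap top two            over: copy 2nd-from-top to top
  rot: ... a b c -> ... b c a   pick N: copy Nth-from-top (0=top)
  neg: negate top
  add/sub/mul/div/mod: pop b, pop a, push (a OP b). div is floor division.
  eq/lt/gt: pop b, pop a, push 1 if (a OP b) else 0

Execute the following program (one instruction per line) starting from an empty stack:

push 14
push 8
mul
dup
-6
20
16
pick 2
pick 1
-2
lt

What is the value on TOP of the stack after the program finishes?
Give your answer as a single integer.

Answer: 0

Derivation:
After 'push 14': [14]
After 'push 8': [14, 8]
After 'mul': [112]
After 'dup': [112, 112]
After 'push -6': [112, 112, -6]
After 'push 20': [112, 112, -6, 20]
After 'push 16': [112, 112, -6, 20, 16]
After 'pick 2': [112, 112, -6, 20, 16, -6]
After 'pick 1': [112, 112, -6, 20, 16, -6, 16]
After 'push -2': [112, 112, -6, 20, 16, -6, 16, -2]
After 'lt': [112, 112, -6, 20, 16, -6, 0]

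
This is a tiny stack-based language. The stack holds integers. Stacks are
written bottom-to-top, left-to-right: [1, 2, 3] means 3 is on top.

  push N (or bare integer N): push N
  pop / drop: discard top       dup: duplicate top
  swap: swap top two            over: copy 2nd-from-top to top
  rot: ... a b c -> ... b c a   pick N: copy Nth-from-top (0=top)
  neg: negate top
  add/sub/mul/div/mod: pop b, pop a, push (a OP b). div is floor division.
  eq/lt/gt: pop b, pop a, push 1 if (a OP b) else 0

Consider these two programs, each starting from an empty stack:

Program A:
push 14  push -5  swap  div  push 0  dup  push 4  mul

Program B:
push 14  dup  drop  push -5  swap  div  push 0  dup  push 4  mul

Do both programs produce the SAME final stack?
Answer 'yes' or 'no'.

Program A trace:
  After 'push 14': [14]
  After 'push -5': [14, -5]
  After 'swap': [-5, 14]
  After 'div': [-1]
  After 'push 0': [-1, 0]
  After 'dup': [-1, 0, 0]
  After 'push 4': [-1, 0, 0, 4]
  After 'mul': [-1, 0, 0]
Program A final stack: [-1, 0, 0]

Program B trace:
  After 'push 14': [14]
  After 'dup': [14, 14]
  After 'drop': [14]
  After 'push -5': [14, -5]
  After 'swap': [-5, 14]
  After 'div': [-1]
  After 'push 0': [-1, 0]
  After 'dup': [-1, 0, 0]
  After 'push 4': [-1, 0, 0, 4]
  After 'mul': [-1, 0, 0]
Program B final stack: [-1, 0, 0]
Same: yes

Answer: yes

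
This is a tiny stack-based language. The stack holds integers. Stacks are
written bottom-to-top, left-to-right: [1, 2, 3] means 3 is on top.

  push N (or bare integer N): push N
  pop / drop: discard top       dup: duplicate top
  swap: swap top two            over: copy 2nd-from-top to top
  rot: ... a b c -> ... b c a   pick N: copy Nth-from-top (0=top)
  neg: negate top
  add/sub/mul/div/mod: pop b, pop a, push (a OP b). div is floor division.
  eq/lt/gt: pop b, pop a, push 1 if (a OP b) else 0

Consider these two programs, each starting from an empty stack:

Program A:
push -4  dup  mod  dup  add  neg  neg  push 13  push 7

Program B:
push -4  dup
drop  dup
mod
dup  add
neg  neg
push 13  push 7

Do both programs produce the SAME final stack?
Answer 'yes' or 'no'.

Program A trace:
  After 'push -4': [-4]
  After 'dup': [-4, -4]
  After 'mod': [0]
  After 'dup': [0, 0]
  After 'add': [0]
  After 'neg': [0]
  After 'neg': [0]
  After 'push 13': [0, 13]
  After 'push 7': [0, 13, 7]
Program A final stack: [0, 13, 7]

Program B trace:
  After 'push -4': [-4]
  After 'dup': [-4, -4]
  After 'drop': [-4]
  After 'dup': [-4, -4]
  After 'mod': [0]
  After 'dup': [0, 0]
  After 'add': [0]
  After 'neg': [0]
  After 'neg': [0]
  After 'push 13': [0, 13]
  After 'push 7': [0, 13, 7]
Program B final stack: [0, 13, 7]
Same: yes

Answer: yes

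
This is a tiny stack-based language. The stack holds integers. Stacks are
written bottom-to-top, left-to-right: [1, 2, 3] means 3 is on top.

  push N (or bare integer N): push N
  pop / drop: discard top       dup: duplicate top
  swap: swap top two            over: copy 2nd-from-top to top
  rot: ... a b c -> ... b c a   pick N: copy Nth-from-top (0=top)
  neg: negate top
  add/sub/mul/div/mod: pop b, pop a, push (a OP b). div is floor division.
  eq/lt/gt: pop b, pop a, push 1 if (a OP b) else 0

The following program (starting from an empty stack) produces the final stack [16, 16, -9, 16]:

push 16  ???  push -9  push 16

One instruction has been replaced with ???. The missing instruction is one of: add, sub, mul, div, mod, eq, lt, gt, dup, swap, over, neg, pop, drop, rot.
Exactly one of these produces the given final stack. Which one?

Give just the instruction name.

Stack before ???: [16]
Stack after ???:  [16, 16]
The instruction that transforms [16] -> [16, 16] is: dup

Answer: dup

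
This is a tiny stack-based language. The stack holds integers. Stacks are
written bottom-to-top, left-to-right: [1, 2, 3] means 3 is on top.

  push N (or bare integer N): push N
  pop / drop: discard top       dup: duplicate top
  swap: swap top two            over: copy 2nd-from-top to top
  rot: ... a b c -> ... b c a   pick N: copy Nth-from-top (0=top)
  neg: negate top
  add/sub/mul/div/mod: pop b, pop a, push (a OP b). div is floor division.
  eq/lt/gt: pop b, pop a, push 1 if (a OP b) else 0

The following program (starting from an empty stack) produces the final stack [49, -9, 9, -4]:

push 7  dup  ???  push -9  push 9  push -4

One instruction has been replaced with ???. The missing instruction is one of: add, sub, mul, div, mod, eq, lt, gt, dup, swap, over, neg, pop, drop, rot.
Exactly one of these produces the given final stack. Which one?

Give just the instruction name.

Stack before ???: [7, 7]
Stack after ???:  [49]
The instruction that transforms [7, 7] -> [49] is: mul

Answer: mul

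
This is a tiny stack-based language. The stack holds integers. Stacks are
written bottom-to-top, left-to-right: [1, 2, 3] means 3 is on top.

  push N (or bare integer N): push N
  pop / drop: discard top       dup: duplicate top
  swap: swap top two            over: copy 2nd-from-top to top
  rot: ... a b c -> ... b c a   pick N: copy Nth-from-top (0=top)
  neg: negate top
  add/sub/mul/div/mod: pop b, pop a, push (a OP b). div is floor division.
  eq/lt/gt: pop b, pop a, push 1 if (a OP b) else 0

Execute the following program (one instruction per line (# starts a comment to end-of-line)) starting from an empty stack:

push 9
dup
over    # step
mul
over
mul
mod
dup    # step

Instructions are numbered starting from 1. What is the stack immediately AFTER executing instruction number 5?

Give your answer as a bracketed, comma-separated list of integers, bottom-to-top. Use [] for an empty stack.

Answer: [9, 81, 9]

Derivation:
Step 1 ('push 9'): [9]
Step 2 ('dup'): [9, 9]
Step 3 ('over'): [9, 9, 9]
Step 4 ('mul'): [9, 81]
Step 5 ('over'): [9, 81, 9]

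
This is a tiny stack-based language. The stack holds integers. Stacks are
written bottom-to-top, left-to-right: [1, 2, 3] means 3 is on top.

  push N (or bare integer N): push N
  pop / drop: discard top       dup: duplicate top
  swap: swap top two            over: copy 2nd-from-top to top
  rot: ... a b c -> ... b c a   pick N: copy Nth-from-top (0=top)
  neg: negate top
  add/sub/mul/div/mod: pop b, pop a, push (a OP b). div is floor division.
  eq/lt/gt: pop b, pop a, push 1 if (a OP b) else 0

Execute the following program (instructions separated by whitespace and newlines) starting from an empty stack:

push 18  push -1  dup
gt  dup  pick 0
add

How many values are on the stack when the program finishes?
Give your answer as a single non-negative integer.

Answer: 3

Derivation:
After 'push 18': stack = [18] (depth 1)
After 'push -1': stack = [18, -1] (depth 2)
After 'dup': stack = [18, -1, -1] (depth 3)
After 'gt': stack = [18, 0] (depth 2)
After 'dup': stack = [18, 0, 0] (depth 3)
After 'pick 0': stack = [18, 0, 0, 0] (depth 4)
After 'add': stack = [18, 0, 0] (depth 3)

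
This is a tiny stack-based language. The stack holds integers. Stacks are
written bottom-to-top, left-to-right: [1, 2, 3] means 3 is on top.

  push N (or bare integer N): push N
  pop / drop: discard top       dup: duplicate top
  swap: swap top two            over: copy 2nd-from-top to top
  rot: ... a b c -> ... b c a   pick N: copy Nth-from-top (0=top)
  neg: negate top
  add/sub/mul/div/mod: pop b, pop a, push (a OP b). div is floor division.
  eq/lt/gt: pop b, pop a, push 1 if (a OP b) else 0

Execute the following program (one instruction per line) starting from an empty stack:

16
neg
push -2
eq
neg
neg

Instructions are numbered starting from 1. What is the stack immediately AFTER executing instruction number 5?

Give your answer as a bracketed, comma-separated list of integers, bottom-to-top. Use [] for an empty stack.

Step 1 ('16'): [16]
Step 2 ('neg'): [-16]
Step 3 ('push -2'): [-16, -2]
Step 4 ('eq'): [0]
Step 5 ('neg'): [0]

Answer: [0]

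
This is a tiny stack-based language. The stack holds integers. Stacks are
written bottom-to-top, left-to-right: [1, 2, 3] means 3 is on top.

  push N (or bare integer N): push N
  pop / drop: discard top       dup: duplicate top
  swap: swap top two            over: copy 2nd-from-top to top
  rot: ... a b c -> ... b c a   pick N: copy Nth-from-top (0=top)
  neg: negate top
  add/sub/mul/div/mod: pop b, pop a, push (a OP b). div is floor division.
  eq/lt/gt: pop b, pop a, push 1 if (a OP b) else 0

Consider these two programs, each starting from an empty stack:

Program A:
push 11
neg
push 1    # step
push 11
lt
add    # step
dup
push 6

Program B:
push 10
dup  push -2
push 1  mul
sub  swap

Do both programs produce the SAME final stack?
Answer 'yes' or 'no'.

Program A trace:
  After 'push 11': [11]
  After 'neg': [-11]
  After 'push 1': [-11, 1]
  After 'push 11': [-11, 1, 11]
  After 'lt': [-11, 1]
  After 'add': [-10]
  After 'dup': [-10, -10]
  After 'push 6': [-10, -10, 6]
Program A final stack: [-10, -10, 6]

Program B trace:
  After 'push 10': [10]
  After 'dup': [10, 10]
  After 'push -2': [10, 10, -2]
  After 'push 1': [10, 10, -2, 1]
  After 'mul': [10, 10, -2]
  After 'sub': [10, 12]
  After 'swap': [12, 10]
Program B final stack: [12, 10]
Same: no

Answer: no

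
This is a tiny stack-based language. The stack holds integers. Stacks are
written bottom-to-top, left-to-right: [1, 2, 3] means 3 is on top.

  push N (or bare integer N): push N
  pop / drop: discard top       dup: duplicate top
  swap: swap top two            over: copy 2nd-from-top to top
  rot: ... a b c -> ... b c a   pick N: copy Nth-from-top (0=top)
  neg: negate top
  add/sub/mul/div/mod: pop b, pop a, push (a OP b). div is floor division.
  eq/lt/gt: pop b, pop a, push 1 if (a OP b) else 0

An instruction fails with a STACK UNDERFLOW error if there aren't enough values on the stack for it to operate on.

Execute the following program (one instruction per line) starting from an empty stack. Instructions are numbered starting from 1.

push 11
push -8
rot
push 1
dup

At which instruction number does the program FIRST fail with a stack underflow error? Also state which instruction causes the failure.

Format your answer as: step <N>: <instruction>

Answer: step 3: rot

Derivation:
Step 1 ('push 11'): stack = [11], depth = 1
Step 2 ('push -8'): stack = [11, -8], depth = 2
Step 3 ('rot'): needs 3 value(s) but depth is 2 — STACK UNDERFLOW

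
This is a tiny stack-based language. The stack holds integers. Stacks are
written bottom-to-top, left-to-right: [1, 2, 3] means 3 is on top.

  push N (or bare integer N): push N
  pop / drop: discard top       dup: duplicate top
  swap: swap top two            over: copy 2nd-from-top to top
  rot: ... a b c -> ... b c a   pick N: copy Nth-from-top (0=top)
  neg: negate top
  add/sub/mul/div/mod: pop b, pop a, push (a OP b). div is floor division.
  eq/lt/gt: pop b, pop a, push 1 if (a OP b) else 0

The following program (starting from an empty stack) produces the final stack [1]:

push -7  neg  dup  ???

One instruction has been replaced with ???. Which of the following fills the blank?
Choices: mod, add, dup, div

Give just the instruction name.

Stack before ???: [7, 7]
Stack after ???:  [1]
Checking each choice:
  mod: produces [0]
  add: produces [14]
  dup: produces [7, 7, 7]
  div: MATCH


Answer: div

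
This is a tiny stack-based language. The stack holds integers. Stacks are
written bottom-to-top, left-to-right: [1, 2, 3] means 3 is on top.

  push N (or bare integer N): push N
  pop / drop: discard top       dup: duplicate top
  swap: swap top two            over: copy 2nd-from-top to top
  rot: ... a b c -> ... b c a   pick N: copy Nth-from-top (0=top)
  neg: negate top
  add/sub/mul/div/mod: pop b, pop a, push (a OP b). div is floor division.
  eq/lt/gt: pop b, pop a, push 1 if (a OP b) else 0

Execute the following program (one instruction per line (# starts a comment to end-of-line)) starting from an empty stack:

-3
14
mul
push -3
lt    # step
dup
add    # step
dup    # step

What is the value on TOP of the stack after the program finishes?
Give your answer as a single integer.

Answer: 2

Derivation:
After 'push -3': [-3]
After 'push 14': [-3, 14]
After 'mul': [-42]
After 'push -3': [-42, -3]
After 'lt': [1]
After 'dup': [1, 1]
After 'add': [2]
After 'dup': [2, 2]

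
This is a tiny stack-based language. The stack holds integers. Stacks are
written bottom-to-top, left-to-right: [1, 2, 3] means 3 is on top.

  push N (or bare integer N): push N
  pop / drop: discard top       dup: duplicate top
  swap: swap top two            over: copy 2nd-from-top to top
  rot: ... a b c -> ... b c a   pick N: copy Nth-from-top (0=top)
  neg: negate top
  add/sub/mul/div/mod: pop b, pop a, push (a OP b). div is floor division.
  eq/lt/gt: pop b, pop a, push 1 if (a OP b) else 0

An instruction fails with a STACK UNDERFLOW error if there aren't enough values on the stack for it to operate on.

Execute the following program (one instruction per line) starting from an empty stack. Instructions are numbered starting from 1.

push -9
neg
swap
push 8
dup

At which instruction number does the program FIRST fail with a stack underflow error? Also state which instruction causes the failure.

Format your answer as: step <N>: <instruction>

Answer: step 3: swap

Derivation:
Step 1 ('push -9'): stack = [-9], depth = 1
Step 2 ('neg'): stack = [9], depth = 1
Step 3 ('swap'): needs 2 value(s) but depth is 1 — STACK UNDERFLOW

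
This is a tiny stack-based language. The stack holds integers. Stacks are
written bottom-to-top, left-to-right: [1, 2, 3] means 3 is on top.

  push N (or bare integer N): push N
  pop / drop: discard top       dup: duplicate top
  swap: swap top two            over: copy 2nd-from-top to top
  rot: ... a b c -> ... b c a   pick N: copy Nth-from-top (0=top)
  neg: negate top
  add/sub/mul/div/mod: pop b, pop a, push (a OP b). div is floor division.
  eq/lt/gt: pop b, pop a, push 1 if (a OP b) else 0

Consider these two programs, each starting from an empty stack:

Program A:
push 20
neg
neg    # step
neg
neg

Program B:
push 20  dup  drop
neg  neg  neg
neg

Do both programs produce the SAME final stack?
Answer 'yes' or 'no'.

Answer: yes

Derivation:
Program A trace:
  After 'push 20': [20]
  After 'neg': [-20]
  After 'neg': [20]
  After 'neg': [-20]
  After 'neg': [20]
Program A final stack: [20]

Program B trace:
  After 'push 20': [20]
  After 'dup': [20, 20]
  After 'drop': [20]
  After 'neg': [-20]
  After 'neg': [20]
  After 'neg': [-20]
  After 'neg': [20]
Program B final stack: [20]
Same: yes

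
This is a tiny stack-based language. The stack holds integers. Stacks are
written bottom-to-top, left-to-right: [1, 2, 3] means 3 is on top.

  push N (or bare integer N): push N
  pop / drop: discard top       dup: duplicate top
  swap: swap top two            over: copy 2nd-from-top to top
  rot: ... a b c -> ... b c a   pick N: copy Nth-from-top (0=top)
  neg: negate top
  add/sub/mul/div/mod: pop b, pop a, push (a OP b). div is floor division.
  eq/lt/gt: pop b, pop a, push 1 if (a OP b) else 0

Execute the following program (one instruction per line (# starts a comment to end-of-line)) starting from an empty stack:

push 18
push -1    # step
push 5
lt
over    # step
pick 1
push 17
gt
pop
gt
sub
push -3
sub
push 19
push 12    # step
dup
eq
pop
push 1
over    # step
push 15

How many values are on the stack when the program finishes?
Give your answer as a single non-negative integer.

After 'push 18': stack = [18] (depth 1)
After 'push -1': stack = [18, -1] (depth 2)
After 'push 5': stack = [18, -1, 5] (depth 3)
After 'lt': stack = [18, 1] (depth 2)
After 'over': stack = [18, 1, 18] (depth 3)
After 'pick 1': stack = [18, 1, 18, 1] (depth 4)
After 'push 17': stack = [18, 1, 18, 1, 17] (depth 5)
After 'gt': stack = [18, 1, 18, 0] (depth 4)
After 'pop': stack = [18, 1, 18] (depth 3)
After 'gt': stack = [18, 0] (depth 2)
  ...
After 'push -3': stack = [18, -3] (depth 2)
After 'sub': stack = [21] (depth 1)
After 'push 19': stack = [21, 19] (depth 2)
After 'push 12': stack = [21, 19, 12] (depth 3)
After 'dup': stack = [21, 19, 12, 12] (depth 4)
After 'eq': stack = [21, 19, 1] (depth 3)
After 'pop': stack = [21, 19] (depth 2)
After 'push 1': stack = [21, 19, 1] (depth 3)
After 'over': stack = [21, 19, 1, 19] (depth 4)
After 'push 15': stack = [21, 19, 1, 19, 15] (depth 5)

Answer: 5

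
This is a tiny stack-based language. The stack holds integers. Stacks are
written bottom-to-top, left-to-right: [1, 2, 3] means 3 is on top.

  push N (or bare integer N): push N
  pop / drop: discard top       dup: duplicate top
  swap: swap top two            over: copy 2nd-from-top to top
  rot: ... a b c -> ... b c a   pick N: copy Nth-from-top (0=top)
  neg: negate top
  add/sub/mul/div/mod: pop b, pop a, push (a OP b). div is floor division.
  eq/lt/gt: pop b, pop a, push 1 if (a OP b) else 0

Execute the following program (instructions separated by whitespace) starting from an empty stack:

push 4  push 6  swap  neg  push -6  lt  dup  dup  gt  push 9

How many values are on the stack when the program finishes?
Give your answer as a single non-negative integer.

After 'push 4': stack = [4] (depth 1)
After 'push 6': stack = [4, 6] (depth 2)
After 'swap': stack = [6, 4] (depth 2)
After 'neg': stack = [6, -4] (depth 2)
After 'push -6': stack = [6, -4, -6] (depth 3)
After 'lt': stack = [6, 0] (depth 2)
After 'dup': stack = [6, 0, 0] (depth 3)
After 'dup': stack = [6, 0, 0, 0] (depth 4)
After 'gt': stack = [6, 0, 0] (depth 3)
After 'push 9': stack = [6, 0, 0, 9] (depth 4)

Answer: 4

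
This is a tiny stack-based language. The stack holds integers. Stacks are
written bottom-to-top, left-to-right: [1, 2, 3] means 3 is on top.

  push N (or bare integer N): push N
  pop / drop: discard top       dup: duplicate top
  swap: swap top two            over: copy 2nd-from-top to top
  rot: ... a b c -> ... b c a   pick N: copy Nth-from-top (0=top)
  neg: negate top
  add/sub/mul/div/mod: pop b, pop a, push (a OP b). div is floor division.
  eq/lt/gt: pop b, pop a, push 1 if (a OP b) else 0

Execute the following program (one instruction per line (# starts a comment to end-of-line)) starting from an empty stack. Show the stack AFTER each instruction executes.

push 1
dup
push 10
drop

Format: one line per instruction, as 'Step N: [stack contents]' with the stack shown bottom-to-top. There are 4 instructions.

Step 1: [1]
Step 2: [1, 1]
Step 3: [1, 1, 10]
Step 4: [1, 1]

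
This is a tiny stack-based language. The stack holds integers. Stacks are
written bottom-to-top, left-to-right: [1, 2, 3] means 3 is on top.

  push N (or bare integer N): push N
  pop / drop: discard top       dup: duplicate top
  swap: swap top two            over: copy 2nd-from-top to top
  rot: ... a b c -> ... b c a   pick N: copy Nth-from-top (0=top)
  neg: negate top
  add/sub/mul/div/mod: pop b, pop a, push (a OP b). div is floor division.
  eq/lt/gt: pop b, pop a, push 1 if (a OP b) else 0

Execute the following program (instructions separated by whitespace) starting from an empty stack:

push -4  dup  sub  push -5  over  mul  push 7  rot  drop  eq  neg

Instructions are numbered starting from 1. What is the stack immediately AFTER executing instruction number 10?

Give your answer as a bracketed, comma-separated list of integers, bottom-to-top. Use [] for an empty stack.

Answer: [0]

Derivation:
Step 1 ('push -4'): [-4]
Step 2 ('dup'): [-4, -4]
Step 3 ('sub'): [0]
Step 4 ('push -5'): [0, -5]
Step 5 ('over'): [0, -5, 0]
Step 6 ('mul'): [0, 0]
Step 7 ('push 7'): [0, 0, 7]
Step 8 ('rot'): [0, 7, 0]
Step 9 ('drop'): [0, 7]
Step 10 ('eq'): [0]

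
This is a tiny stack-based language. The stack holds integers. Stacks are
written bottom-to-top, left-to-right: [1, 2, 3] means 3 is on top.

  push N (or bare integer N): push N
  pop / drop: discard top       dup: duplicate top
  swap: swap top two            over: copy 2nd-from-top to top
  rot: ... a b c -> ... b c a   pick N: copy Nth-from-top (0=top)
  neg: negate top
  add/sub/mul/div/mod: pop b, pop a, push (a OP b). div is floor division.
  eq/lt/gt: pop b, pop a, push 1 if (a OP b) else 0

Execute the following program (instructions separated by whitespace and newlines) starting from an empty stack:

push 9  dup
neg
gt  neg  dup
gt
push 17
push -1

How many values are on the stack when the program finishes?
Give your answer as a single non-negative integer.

After 'push 9': stack = [9] (depth 1)
After 'dup': stack = [9, 9] (depth 2)
After 'neg': stack = [9, -9] (depth 2)
After 'gt': stack = [1] (depth 1)
After 'neg': stack = [-1] (depth 1)
After 'dup': stack = [-1, -1] (depth 2)
After 'gt': stack = [0] (depth 1)
After 'push 17': stack = [0, 17] (depth 2)
After 'push -1': stack = [0, 17, -1] (depth 3)

Answer: 3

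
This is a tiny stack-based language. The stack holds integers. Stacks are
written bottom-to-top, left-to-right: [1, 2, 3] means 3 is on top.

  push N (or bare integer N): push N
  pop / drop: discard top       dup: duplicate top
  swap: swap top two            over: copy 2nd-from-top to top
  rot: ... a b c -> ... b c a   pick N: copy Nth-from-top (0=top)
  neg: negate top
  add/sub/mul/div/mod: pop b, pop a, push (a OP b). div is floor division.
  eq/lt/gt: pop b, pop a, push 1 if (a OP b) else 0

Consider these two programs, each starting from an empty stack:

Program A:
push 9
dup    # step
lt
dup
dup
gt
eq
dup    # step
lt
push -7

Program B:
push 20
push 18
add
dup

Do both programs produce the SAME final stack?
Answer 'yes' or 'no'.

Answer: no

Derivation:
Program A trace:
  After 'push 9': [9]
  After 'dup': [9, 9]
  After 'lt': [0]
  After 'dup': [0, 0]
  After 'dup': [0, 0, 0]
  After 'gt': [0, 0]
  After 'eq': [1]
  After 'dup': [1, 1]
  After 'lt': [0]
  After 'push -7': [0, -7]
Program A final stack: [0, -7]

Program B trace:
  After 'push 20': [20]
  After 'push 18': [20, 18]
  After 'add': [38]
  After 'dup': [38, 38]
Program B final stack: [38, 38]
Same: no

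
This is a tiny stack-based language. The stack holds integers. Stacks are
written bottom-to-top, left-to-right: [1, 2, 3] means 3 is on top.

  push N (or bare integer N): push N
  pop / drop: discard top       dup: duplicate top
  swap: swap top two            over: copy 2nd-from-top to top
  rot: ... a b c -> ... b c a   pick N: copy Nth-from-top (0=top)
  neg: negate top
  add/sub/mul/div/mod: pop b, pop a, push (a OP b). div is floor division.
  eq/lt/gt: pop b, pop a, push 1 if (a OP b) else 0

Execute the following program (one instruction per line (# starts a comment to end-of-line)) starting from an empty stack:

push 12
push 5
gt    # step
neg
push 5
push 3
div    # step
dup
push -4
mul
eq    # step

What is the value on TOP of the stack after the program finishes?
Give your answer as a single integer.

After 'push 12': [12]
After 'push 5': [12, 5]
After 'gt': [1]
After 'neg': [-1]
After 'push 5': [-1, 5]
After 'push 3': [-1, 5, 3]
After 'div': [-1, 1]
After 'dup': [-1, 1, 1]
After 'push -4': [-1, 1, 1, -4]
After 'mul': [-1, 1, -4]
After 'eq': [-1, 0]

Answer: 0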